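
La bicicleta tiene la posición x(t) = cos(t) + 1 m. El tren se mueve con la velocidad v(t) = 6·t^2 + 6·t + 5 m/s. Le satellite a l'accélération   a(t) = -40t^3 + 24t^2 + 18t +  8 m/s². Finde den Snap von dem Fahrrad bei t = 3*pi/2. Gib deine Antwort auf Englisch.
To solve this, we need to take 4 derivatives of our position equation x(t) = cos(t) + 1. Differentiating position, we get velocity: v(t) = -sin(t). Differentiating velocity, we get acceleration: a(t) = -cos(t). Taking d/dt of a(t), we find j(t) = sin(t). The derivative of jerk gives snap: s(t) = cos(t). Using s(t) = cos(t) and substituting t = 3*pi/2, we find s = 0.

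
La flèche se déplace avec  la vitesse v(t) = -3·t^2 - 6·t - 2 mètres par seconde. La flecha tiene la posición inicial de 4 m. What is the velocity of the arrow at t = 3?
We have velocity v(t) = -3·t^2 - 6·t - 2. Substituting t = 3: v(3) = -47.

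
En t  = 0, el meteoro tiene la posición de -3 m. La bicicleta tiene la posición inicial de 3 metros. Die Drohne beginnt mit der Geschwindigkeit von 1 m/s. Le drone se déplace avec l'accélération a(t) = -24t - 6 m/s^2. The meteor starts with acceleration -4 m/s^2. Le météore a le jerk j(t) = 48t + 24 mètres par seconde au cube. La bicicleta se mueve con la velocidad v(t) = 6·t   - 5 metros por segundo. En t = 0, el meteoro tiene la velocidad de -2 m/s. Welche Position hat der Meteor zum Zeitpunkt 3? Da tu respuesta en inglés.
Starting from jerk j(t) = 48·t + 24, we take 3 antiderivatives. The integral of jerk is acceleration. Using a(0) = -4, we get a(t) = 24·t^2 + 24·t - 4. Taking ∫a(t)dt and applying v(0) = -2, we find v(t) = 8·t^3 + 12·t^2 - 4·t - 2. Taking ∫v(t)dt and applying x(0) = -3, we find x(t) = 2·t^4 + 4·t^3 - 2·t^2 - 2·t - 3. From the given position equation x(t) = 2·t^4 + 4·t^3 - 2·t^2 - 2·t - 3, we substitute t = 3 to get x = 243.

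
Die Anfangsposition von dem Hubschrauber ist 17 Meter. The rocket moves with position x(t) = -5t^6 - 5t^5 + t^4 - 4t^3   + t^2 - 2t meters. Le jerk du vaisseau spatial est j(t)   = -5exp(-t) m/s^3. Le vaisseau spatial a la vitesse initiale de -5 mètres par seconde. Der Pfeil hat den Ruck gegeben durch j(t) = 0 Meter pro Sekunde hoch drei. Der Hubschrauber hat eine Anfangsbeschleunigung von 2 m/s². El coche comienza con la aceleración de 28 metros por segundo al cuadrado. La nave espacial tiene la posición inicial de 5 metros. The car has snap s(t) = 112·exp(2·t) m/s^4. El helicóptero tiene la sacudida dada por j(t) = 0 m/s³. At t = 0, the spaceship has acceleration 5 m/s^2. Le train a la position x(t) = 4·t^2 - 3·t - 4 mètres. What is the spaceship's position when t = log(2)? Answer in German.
Wir müssen das Integral unserer Gleichung für den Ruck j(t) = -5·exp(-t) 3-mal finden. Das Integral von dem Ruck ist die Beschleunigung. Mit a(0) = 5 erhalten wir a(t) = 5·exp(-t). Das Integral von der Beschleunigung, mit v(0) = -5, ergibt die Geschwindigkeit: v(t) = -5·exp(-t). Durch Integration von der Geschwindigkeit und Verwendung der Anfangsbedingung x(0) = 5, erhalten wir x(t) = 5·exp(-t). Wir haben die Position x(t) = 5·exp(-t). Durch Einsetzen von t = log(2): x(log(2)) = 5/2.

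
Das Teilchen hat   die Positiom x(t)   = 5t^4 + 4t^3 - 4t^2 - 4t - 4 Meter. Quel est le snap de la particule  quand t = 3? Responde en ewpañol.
Para resolver esto, necesitamos tomar 4 derivadas de nuestra ecuación de la posición x(t) = 5·t^4 + 4·t^3 - 4·t^2 - 4·t - 4. Derivando la posición, obtenemos la velocidad: v(t) = 20·t^3 + 12·t^2 - 8·t - 4. La derivada de la velocidad da la aceleración: a(t) = 60·t^2 + 24·t - 8. Derivando la aceleración, obtenemos la sacudida: j(t) = 120·t + 24. La derivada de la sacudida da el snap: s(t) = 120. De la ecuación del snap s(t) = 120, sustituimos t = 3 para obtener s = 120.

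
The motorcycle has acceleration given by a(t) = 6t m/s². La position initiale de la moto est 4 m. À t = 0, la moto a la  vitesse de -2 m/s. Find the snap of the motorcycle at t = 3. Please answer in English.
We must differentiate our acceleration equation a(t) = 6·t 2 times. The derivative of acceleration gives jerk: j(t) = 6. The derivative of jerk gives snap: s(t) = 0. We have snap s(t) = 0. Substituting t = 3: s(3) = 0.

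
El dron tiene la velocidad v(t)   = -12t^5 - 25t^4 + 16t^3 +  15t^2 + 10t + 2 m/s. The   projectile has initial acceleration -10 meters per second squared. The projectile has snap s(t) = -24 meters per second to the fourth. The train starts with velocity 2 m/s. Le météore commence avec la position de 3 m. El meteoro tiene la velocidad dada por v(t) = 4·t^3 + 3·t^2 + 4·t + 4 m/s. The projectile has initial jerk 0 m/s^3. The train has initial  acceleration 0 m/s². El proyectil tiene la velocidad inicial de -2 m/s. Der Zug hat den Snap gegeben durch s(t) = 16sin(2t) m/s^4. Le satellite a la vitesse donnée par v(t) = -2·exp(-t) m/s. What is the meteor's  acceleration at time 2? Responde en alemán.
Ausgehend von der Geschwindigkeit v(t) = 4·t^3 + 3·t^2 + 4·t + 4, nehmen wir 1 Ableitung. Durch Ableiten von der Geschwindigkeit erhalten wir die Beschleunigung: a(t) = 12·t^2 + 6·t + 4. Mit a(t) = 12·t^2 + 6·t + 4 und Einsetzen von t = 2, finden wir a = 64.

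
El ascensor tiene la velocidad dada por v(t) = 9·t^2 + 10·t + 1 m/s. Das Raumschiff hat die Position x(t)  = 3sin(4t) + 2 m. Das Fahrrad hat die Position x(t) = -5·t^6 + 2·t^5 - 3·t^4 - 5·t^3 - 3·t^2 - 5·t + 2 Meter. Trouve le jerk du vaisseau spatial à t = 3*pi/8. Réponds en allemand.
Um dies zu lösen, müssen wir 3 Ableitungen unserer Gleichung für die Position x(t) = 3·sin(4·t) + 2 nehmen. Mit d/dt von x(t) finden wir v(t) = 12·cos(4·t). Die Ableitung von der Geschwindigkeit ergibt die Beschleunigung: a(t) = -48·sin(4·t). Mit d/dt von a(t) finden wir j(t) = -192·cos(4·t). Aus der Gleichung für den Ruck j(t) = -192·cos(4·t), setzen wir t = 3*pi/8 ein und erhalten j = 0.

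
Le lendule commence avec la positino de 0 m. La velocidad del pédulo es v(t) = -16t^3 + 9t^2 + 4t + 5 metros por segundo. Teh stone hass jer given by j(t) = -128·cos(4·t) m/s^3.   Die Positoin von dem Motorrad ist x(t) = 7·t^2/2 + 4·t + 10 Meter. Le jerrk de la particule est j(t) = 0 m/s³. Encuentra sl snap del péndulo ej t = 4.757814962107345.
Para resolver esto, necesitamos tomar 3 derivadas de nuestra ecuación de la velocidad v(t) = -16·t^3 + 9·t^2 + 4·t + 5. Derivando la velocidad, obtenemos la aceleración: a(t) = -48·t^2 + 18·t + 4. Tomando d/dt de a(t), encontramos j(t) = 18 - 96·t. La derivada de la sacudida da el snap: s(t) = -96. De la ecuación del snap s(t) = -96, sustituimos t = 4.757814962107345 para obtener s = -96.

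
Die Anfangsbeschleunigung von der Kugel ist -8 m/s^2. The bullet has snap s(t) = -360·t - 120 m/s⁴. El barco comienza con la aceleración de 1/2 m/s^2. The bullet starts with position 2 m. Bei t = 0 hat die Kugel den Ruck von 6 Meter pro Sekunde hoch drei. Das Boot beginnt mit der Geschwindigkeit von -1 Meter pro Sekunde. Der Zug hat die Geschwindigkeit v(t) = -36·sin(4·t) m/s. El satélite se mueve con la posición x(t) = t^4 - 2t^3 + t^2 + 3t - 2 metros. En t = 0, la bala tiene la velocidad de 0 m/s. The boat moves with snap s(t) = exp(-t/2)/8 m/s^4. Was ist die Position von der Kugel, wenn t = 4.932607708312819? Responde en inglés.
To find the answer, we compute 4 integrals of s(t) = -360·t - 120. The antiderivative of snap is jerk. Using j(0) = 6, we get j(t) = -180·t^2 - 120·t + 6. Taking ∫j(t)dt and applying a(0) = -8, we find a(t) = -60·t^3 - 60·t^2 + 6·t - 8. Finding the integral of a(t) and using v(0) = 0: v(t) = t·(-15·t^3 - 20·t^2 + 3·t - 8). Taking ∫v(t)dt and applying x(0) = 2, we find x(t) = -3·t^5 - 5·t^4 + t^3 - 4·t^2 + 2. From the given position equation x(t) = -3·t^5 - 5·t^4 + t^3 - 4·t^2 + 2, we substitute t = 4.932607708312819 to get x = -11695.2048385456.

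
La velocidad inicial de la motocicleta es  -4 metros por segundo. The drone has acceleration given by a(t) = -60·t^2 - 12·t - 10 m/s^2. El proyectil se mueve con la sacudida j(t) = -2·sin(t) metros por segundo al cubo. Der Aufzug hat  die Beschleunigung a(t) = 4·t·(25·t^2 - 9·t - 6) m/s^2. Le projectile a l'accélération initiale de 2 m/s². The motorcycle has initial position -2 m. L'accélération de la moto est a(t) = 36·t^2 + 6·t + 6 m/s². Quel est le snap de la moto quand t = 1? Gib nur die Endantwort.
s(1) = 72.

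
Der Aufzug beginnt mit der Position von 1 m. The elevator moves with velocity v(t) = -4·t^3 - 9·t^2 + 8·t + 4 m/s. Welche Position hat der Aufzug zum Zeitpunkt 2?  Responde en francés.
Nous devons trouver l'intégrale de notre équation de la vitesse v(t) = -4·t^3 - 9·t^2 + 8·t + 4 1 fois. En prenant ∫v(t)dt et en appliquant x(0) = 1, nous trouvons x(t) = -t^4 - 3·t^3 + 4·t^2 + 4·t + 1. De l'équation de la position x(t) = -t^4 - 3·t^3 + 4·t^2 + 4·t + 1, nous substituons t = 2 pour obtenir x = -15.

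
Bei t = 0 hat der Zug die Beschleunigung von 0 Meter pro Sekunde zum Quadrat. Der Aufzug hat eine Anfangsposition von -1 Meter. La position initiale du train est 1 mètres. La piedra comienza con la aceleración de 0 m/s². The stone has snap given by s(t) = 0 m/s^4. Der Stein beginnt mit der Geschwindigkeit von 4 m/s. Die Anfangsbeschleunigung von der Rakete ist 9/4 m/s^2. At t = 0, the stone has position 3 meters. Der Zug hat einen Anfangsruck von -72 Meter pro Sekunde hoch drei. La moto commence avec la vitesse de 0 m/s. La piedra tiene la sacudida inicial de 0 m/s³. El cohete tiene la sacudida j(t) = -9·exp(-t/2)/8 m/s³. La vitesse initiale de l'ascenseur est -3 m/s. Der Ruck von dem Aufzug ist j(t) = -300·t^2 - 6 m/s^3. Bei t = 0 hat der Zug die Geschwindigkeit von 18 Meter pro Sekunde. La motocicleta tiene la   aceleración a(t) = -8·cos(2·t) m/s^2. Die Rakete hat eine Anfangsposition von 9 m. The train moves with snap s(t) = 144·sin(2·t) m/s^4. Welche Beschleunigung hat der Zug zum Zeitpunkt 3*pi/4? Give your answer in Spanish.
Necesitamos integrar nuestra ecuación del snap s(t) = 144·sin(2·t) 2 veces. Integrando el snap y usando la condición inicial j(0) = -72, obtenemos j(t) = -72·cos(2·t). La antiderivada de la sacudida, con a(0) = 0, da la aceleración: a(t) = -36·sin(2·t). Usando a(t) = -36·sin(2·t) y sustituyendo t = 3*pi/4, encontramos a = 36.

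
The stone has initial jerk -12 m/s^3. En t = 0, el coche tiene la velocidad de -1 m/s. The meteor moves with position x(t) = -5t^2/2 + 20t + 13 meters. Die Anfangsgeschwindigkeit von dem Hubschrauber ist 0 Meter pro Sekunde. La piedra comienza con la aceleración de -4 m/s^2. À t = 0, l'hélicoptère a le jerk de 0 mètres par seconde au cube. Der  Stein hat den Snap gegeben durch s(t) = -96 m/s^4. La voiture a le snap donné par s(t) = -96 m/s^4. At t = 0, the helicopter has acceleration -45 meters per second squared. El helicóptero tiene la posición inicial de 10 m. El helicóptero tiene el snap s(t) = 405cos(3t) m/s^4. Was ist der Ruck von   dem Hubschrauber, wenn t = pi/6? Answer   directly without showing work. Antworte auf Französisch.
j(pi/6) = 135.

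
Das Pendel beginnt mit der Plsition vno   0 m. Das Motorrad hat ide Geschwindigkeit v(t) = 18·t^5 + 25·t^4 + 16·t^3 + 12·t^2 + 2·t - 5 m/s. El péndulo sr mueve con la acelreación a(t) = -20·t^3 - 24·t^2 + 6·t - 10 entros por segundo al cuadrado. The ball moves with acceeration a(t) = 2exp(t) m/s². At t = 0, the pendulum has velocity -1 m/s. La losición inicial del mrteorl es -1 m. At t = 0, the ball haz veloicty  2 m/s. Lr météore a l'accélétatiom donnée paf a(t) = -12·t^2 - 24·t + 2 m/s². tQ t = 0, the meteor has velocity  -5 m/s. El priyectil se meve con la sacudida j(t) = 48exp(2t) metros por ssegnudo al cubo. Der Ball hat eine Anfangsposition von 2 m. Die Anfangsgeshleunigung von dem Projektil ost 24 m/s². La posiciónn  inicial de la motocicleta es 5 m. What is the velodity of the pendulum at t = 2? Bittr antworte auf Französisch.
Pour résoudre ceci, nous devons prendre 1 primitive de notre équation de l'accélération a(t) = -20·t^3 - 24·t^2 + 6·t - 10. En prenant ∫a(t)dt et en appliquant v(0) = -1, nous trouvons v(t) = -5·t^4 - 8·t^3 + 3·t^2 - 10·t - 1. En utilisant v(t) = -5·t^4 - 8·t^3 + 3·t^2 - 10·t - 1 et en substituant t = 2, nous trouvons v = -153.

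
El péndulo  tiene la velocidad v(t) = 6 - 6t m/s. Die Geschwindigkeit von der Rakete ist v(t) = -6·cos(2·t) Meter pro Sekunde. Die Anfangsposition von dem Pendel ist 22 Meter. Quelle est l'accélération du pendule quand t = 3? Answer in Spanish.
Para resolver esto, necesitamos tomar 1 derivada de nuestra ecuación de la velocidad v(t) = 6 - 6·t. Tomando d/dt de v(t), encontramos a(t) = -6. Usando a(t) = -6 y sustituyendo t = 3, encontramos a = -6.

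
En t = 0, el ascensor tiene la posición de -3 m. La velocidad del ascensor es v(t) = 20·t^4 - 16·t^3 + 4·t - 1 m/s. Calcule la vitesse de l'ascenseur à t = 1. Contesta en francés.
De l'équation de la vitesse v(t) = 20·t^4 - 16·t^3 + 4·t - 1, nous substituons t = 1 pour obtenir v = 7.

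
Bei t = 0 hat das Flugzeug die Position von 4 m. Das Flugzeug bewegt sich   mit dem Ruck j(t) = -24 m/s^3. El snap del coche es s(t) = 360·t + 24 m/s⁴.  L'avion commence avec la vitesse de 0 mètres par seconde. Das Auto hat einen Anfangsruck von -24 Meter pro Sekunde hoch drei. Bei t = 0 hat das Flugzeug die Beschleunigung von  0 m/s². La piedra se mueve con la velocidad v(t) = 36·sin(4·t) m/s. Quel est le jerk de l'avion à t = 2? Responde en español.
De la ecuación de la sacudida j(t) = -24, sustituimos t = 2 para obtener j = -24.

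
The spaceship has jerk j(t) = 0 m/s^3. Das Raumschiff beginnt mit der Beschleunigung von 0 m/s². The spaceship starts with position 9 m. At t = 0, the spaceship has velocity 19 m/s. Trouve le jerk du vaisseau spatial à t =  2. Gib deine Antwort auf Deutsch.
Aus der Gleichung für den Ruck j(t) = 0, setzen wir t = 2 ein und erhalten j = 0.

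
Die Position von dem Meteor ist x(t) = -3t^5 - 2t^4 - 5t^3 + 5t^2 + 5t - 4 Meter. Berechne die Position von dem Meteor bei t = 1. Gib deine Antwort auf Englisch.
From the given position equation x(t) = -3·t^5 - 2·t^4 - 5·t^3 + 5·t^2 + 5·t - 4, we substitute t = 1 to get x = -4.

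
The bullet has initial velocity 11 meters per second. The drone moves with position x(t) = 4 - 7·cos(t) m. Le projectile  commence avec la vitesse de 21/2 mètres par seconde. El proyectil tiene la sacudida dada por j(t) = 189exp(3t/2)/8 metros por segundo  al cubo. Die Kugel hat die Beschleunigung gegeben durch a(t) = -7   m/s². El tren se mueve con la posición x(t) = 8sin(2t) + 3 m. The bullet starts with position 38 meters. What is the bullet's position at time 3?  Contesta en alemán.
Wir müssen die Stammfunktion unserer Gleichung für die Beschleunigung a(t) = -7 2-mal finden. Durch Integration von der Beschleunigung und Verwendung der Anfangsbedingung v(0) = 11, erhalten wir v(t) = 11 - 7·t. Die Stammfunktion von der Geschwindigkeit, mit x(0) = 38, ergibt die Position: x(t) = -7·t^2/2 + 11·t + 38. Mit x(t) = -7·t^2/2 + 11·t + 38 und Einsetzen von t = 3, finden wir x = 79/2.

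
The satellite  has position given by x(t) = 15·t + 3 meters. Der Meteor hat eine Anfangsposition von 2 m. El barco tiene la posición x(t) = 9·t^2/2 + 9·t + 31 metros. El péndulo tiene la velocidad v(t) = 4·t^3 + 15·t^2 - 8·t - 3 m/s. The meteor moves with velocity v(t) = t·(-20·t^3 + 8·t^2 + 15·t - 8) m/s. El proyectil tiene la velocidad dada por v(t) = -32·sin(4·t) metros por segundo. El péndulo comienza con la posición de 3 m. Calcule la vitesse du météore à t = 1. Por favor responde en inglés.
We have velocity v(t) = t·(-20·t^3 + 8·t^2 + 15·t - 8). Substituting t = 1: v(1) = -5.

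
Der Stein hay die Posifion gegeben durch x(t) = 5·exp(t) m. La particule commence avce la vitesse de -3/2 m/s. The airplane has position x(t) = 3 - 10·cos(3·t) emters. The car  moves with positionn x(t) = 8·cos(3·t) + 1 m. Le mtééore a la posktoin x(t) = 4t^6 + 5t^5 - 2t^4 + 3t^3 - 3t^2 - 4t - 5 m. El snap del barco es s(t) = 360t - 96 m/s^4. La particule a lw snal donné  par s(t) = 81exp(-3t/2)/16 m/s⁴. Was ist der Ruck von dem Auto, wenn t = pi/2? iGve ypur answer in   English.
To solve this, we need to take 3 derivatives of our position equation x(t) = 8·cos(3·t) + 1. Taking d/dt of x(t), we find v(t) = -24·sin(3·t). Taking d/dt of v(t), we find a(t) = -72·cos(3·t). The derivative of acceleration gives jerk: j(t) = 216·sin(3·t). Using j(t) = 216·sin(3·t) and substituting t = pi/2, we find j = -216.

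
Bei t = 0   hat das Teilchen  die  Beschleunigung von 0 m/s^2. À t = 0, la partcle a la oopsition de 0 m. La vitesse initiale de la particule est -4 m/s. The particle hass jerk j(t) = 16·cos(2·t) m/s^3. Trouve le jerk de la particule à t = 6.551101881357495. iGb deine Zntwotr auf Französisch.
De l'équation du jerk j(t) = 16·cos(2·t), nous substituons t = 6.551101881357495 pour obtenir j = 13.7574969204543.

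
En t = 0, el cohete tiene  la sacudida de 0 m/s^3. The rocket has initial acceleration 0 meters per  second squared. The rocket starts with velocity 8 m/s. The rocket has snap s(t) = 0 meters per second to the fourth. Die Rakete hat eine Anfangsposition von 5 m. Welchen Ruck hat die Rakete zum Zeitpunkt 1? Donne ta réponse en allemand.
Wir müssen unsere Gleichung für den Snap s(t) = 0 1-mal integrieren. Die Stammfunktion von dem Snap, mit j(0) = 0, ergibt den Ruck: j(t) = 0. Wir haben den Ruck j(t) = 0. Durch Einsetzen von t = 1: j(1) = 0.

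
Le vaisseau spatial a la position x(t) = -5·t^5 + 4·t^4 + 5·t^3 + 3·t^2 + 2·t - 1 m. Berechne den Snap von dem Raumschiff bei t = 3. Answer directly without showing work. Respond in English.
The answer is -1704.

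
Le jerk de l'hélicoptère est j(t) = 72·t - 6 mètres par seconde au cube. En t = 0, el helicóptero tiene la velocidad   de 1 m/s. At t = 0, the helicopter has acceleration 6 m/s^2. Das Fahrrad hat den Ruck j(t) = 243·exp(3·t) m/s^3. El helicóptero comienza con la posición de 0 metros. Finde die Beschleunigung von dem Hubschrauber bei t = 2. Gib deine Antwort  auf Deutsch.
Um dies zu lösen, müssen wir 1 Integral unserer Gleichung für den Ruck j(t) = 72·t - 6 finden. Die Stammfunktion von dem Ruck, mit a(0) = 6, ergibt die Beschleunigung: a(t) = 36·t^2 - 6·t + 6. Mit a(t) = 36·t^2 - 6·t + 6 und Einsetzen von t = 2, finden wir a = 138.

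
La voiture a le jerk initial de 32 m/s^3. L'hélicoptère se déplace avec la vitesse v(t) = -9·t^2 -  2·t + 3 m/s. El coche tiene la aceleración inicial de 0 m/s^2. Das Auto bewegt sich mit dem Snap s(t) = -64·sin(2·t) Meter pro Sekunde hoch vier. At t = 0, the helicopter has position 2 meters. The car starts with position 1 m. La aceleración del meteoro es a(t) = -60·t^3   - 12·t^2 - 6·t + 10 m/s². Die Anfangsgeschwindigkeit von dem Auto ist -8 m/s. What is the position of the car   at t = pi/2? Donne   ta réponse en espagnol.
Necesitamos integrar nuestra ecuación del snap s(t) = -64·sin(2·t) 4 veces. La integral del snap, con j(0) = 32, da la sacudida: j(t) = 32·cos(2·t). Tomando ∫j(t)dt y aplicando a(0) = 0, encontramos a(t) = 16·sin(2·t). La antiderivada de la aceleración es la velocidad. Usando v(0) = -8, obtenemos v(t) = -8·cos(2·t). Integrando la velocidad y usando la condición inicial x(0) = 1, obtenemos x(t) = 1 - 4·sin(2·t). Usando x(t) = 1 - 4·sin(2·t) y sustituyendo t = pi/2, encontramos x = 1.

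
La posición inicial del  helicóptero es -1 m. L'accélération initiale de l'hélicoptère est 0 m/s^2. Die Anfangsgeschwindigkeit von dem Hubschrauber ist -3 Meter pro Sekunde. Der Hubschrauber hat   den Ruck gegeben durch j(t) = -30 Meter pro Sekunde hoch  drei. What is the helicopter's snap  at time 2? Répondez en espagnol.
Partiendo de la sacudida j(t) = -30, tomamos 1 derivada. Derivando la sacudida, obtenemos el snap: s(t) = 0. Tenemos el snap s(t) = 0. Sustituyendo t = 2: s(2) = 0.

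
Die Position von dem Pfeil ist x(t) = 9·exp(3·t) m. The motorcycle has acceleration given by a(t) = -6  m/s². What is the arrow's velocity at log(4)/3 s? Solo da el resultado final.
The velocity at t = log(4)/3 is v = 108.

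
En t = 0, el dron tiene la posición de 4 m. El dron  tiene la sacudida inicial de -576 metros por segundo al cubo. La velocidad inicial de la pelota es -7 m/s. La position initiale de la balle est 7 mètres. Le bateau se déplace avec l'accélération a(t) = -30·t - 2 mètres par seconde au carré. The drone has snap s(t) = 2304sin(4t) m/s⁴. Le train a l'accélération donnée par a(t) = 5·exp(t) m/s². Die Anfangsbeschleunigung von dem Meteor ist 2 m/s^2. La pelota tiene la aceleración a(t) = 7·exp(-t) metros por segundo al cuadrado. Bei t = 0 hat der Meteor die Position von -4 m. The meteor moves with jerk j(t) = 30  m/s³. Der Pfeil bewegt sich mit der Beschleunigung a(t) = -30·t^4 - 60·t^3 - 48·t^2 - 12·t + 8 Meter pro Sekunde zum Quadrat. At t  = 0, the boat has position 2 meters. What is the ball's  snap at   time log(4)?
We must differentiate our acceleration equation a(t) = 7·exp(-t) 2 times. Taking d/dt of a(t), we find j(t) = -7·exp(-t). Differentiating jerk, we get snap: s(t) = 7·exp(-t). We have snap s(t) = 7·exp(-t). Substituting t = log(4): s(log(4)) = 7/4.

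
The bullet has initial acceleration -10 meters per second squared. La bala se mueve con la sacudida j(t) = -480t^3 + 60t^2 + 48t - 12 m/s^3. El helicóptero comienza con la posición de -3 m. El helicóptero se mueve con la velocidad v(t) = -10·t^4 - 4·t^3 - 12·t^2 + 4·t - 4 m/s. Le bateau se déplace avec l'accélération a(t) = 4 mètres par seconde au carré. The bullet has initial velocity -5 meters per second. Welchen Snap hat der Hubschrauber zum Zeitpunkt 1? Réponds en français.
Pour résoudre ceci, nous devons prendre 3 dérivées de notre équation de la vitesse v(t) = -10·t^4 - 4·t^3 - 12·t^2 + 4·t - 4. La dérivée de la vitesse donne l'accélération: a(t) = -40·t^3 - 12·t^2 - 24·t + 4. En dérivant l'accélération, nous obtenons le jerk: j(t) = -120·t^2 - 24·t - 24. En prenant d/dt de j(t), nous trouvons s(t) = -240·t - 24. Nous avons le snap s(t) = -240·t - 24. En substituant t = 1: s(1) = -264.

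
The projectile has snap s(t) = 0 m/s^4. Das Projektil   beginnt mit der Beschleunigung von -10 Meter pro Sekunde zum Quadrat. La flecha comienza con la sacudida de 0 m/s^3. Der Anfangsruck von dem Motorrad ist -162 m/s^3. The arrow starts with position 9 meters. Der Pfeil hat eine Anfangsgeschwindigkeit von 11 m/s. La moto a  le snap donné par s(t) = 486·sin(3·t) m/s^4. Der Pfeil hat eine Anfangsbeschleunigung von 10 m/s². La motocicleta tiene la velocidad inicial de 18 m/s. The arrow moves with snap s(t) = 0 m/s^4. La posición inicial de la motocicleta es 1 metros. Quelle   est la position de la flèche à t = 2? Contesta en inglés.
We need to integrate our snap equation s(t) = 0 4 times. Taking ∫s(t)dt and applying j(0) = 0, we find j(t) = 0. The integral of jerk, with a(0) = 10, gives acceleration: a(t) = 10. Integrating acceleration and using the initial condition v(0) = 11, we get v(t) = 10·t + 11. The antiderivative of velocity is position. Using x(0) = 9, we get x(t) = 5·t^2 + 11·t + 9. We have position x(t) = 5·t^2 + 11·t + 9. Substituting t = 2: x(2) = 51.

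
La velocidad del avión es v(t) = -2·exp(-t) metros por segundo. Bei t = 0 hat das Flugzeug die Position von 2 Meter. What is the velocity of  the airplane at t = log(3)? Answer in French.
De l'équation de la vitesse v(t) = -2·exp(-t), nous substituons t = log(3) pour obtenir v = -2/3.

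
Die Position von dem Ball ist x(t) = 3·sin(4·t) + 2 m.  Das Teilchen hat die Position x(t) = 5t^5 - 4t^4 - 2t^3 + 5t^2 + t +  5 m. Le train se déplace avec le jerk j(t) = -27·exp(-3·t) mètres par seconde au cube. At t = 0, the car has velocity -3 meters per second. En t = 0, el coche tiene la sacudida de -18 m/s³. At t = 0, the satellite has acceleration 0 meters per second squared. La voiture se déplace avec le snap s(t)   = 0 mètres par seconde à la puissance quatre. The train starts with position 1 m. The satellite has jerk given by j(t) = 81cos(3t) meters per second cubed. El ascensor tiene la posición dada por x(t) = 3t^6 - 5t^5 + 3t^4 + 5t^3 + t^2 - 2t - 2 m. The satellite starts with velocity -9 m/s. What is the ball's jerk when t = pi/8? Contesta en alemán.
Um dies zu lösen, müssen wir 3 Ableitungen unserer Gleichung für die Position x(t) = 3·sin(4·t) + 2 nehmen. Die Ableitung von der Position ergibt die Geschwindigkeit: v(t) = 12·cos(4·t). Mit d/dt von v(t) finden wir a(t) = -48·sin(4·t). Die Ableitung von der Beschleunigung ergibt den Ruck: j(t) = -192·cos(4·t). Wir haben den Ruck j(t) = -192·cos(4·t). Durch Einsetzen von t = pi/8: j(pi/8) = 0.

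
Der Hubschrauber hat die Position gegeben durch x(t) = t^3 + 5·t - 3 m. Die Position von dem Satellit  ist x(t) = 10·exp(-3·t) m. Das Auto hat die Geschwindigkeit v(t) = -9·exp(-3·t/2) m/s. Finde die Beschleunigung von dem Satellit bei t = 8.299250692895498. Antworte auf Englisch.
We must differentiate our position equation x(t) = 10·exp(-3·t) 2 times. Differentiating position, we get velocity: v(t) = -30·exp(-3·t). Differentiating velocity, we get acceleration: a(t) = 90·exp(-3·t). Using a(t) = 90·exp(-3·t) and substituting t = 8.299250692895498, we find a = 1.38447835345815E-9.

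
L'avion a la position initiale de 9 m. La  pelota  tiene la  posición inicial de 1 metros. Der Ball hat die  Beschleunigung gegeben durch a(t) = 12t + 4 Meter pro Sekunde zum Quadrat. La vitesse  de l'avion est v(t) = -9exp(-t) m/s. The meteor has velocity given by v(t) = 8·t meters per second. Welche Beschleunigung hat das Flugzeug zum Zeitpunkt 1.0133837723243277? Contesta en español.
Para resolver esto, necesitamos tomar 1 derivada de nuestra ecuación de la velocidad v(t) = -9·exp(-t). Tomando d/dt de v(t), encontramos a(t) = 9·exp(-t). Tenemos la aceleración a(t) = 9·exp(-t). Sustituyendo t = 1.0133837723243277: a(1.0133837723243277) = 3.26689765431093.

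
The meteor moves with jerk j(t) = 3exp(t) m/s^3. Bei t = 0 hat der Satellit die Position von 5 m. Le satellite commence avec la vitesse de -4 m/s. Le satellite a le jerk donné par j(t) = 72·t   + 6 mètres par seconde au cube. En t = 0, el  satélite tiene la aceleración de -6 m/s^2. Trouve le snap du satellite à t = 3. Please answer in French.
Nous devons dériver notre équation du jerk j(t) = 72·t + 6 1 fois. En prenant d/dt de j(t), nous trouvons s(t) = 72. En utilisant s(t) = 72 et en substituant t = 3, nous trouvons s = 72.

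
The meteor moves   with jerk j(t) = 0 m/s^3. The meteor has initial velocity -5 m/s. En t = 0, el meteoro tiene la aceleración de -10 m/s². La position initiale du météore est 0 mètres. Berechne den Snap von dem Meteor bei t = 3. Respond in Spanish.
Para resolver esto, necesitamos tomar 1 derivada de nuestra ecuación de la sacudida j(t) = 0. La derivada de la sacudida da el snap: s(t) = 0. Usando s(t) = 0 y sustituyendo t = 3, encontramos s = 0.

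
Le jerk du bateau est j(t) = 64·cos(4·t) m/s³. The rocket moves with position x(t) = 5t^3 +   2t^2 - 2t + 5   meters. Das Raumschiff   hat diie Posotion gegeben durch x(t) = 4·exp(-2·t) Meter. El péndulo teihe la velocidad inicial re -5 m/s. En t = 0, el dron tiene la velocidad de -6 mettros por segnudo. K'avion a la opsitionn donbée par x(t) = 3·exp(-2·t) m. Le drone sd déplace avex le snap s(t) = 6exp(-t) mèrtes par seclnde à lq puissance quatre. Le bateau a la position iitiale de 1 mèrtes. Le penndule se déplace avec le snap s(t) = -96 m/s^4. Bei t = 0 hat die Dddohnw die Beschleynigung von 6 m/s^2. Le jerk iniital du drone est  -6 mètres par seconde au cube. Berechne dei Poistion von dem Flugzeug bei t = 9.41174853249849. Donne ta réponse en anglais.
Using x(t) = 3·exp(-2·t) and substituting t = 9.41174853249849, we find x = 2.00530459639880E-8.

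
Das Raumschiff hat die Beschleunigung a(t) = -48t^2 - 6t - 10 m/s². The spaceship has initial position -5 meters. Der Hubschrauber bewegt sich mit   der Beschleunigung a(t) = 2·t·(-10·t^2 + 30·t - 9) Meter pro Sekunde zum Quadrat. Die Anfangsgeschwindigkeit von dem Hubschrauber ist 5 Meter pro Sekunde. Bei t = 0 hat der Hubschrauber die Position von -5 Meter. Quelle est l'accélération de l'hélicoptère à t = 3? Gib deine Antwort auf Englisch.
Using a(t) = 2·t·(-10·t^2 + 30·t - 9) and substituting t = 3, we find a = -54.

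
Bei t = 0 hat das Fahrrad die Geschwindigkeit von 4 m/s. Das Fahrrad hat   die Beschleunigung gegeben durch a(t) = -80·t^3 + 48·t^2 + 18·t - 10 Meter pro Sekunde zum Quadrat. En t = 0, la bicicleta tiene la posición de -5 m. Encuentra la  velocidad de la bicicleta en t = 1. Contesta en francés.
Nous devons trouver l'intégrale de notre équation de l'accélération a(t) = -80·t^3 + 48·t^2 + 18·t - 10 1 fois. La primitive de l'accélération est la vitesse. En utilisant v(0) = 4, nous obtenons v(t) = -20·t^4 + 16·t^3 + 9·t^2 - 10·t + 4. De l'équation de la vitesse v(t) = -20·t^4 + 16·t^3 + 9·t^2 - 10·t + 4, nous substituons t = 1 pour obtenir v = -1.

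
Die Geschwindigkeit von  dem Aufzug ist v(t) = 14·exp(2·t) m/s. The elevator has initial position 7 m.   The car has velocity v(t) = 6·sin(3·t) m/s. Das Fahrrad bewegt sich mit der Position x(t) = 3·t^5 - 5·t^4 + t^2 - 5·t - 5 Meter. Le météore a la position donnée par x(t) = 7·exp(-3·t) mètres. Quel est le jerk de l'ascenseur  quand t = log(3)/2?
En partant de la vitesse v(t) = 14·exp(2·t), nous prenons 2 dérivées. En dérivant la vitesse, nous obtenons l'accélération: a(t) = 28·exp(2·t). En dérivant l'accélération, nous obtenons le jerk: j(t) = 56·exp(2·t). Nous avons le jerk j(t) = 56·exp(2·t). En substituant t = log(3)/2: j(log(3)/2) = 168.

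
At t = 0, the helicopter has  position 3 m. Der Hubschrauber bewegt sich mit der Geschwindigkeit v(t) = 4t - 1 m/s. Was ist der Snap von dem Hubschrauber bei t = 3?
Um dies zu lösen, müssen wir 3 Ableitungen unserer Gleichung für die Geschwindigkeit v(t) = 4·t - 1 nehmen. Die Ableitung von der Geschwindigkeit ergibt die Beschleunigung: a(t) = 4. Durch Ableiten von der Beschleunigung erhalten wir den Ruck: j(t) = 0. Mit d/dt von j(t) finden wir s(t) = 0. Aus der Gleichung für den Snap s(t) = 0, setzen wir t = 3 ein und erhalten s = 0.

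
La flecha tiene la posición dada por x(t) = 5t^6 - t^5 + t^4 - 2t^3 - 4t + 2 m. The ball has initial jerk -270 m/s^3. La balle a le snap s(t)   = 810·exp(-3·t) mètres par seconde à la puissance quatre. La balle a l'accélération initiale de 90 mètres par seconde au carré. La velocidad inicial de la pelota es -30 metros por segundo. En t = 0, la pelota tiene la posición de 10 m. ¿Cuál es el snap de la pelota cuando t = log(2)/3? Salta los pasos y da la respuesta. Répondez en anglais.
At t = log(2)/3, s = 405.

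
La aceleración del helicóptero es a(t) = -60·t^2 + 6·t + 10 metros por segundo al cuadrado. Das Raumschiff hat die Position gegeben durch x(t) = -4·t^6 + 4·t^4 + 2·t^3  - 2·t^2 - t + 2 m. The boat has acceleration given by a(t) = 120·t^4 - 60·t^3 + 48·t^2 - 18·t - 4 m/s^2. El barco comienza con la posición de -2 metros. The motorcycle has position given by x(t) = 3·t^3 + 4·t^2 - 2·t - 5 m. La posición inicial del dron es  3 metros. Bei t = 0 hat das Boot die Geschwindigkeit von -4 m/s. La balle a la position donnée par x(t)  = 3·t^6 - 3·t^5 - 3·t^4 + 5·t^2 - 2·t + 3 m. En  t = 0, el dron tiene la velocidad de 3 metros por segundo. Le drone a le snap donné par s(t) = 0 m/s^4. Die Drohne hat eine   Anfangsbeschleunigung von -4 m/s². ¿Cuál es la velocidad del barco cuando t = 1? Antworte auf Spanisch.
Necesitamos integrar nuestra ecuación de la aceleración a(t) = 120·t^4 - 60·t^3 + 48·t^2 - 18·t - 4 1 vez. La integral de la aceleración, con v(0) = -4, da la velocidad: v(t) = 24·t^5 - 15·t^4 + 16·t^3 - 9·t^2 - 4·t - 4. Usando v(t) = 24·t^5 - 15·t^4 + 16·t^3 - 9·t^2 - 4·t - 4 y sustituyendo t = 1, encontramos v = 8.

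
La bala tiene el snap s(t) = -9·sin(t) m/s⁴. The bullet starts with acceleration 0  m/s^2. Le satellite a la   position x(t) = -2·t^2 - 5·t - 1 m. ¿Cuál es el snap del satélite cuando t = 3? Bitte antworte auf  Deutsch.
Ausgehend von der Position x(t) = -2·t^2 - 5·t - 1, nehmen wir 4 Ableitungen. Die Ableitung von der Position ergibt die Geschwindigkeit: v(t) = -4·t - 5. Durch Ableiten von der Geschwindigkeit erhalten wir die Beschleunigung: a(t) = -4. Mit d/dt von a(t) finden wir j(t) = 0. Durch Ableiten von dem Ruck erhalten wir den Snap: s(t) = 0. Mit s(t) = 0 und Einsetzen von t = 3, finden wir s = 0.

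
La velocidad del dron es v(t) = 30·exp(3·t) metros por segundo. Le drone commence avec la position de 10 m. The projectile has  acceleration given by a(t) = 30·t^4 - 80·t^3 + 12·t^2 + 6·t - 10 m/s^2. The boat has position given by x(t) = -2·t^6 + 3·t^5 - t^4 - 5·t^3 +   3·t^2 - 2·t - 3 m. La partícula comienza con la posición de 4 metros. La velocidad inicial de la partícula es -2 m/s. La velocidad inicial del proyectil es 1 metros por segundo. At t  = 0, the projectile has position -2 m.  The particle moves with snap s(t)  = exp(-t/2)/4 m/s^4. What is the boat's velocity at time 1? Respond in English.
Starting from position x(t) = -2·t^6 + 3·t^5 - t^4 - 5·t^3 + 3·t^2 - 2·t - 3, we take 1 derivative. Taking d/dt of x(t), we find v(t) = -12·t^5 + 15·t^4 - 4·t^3 - 15·t^2 + 6·t - 2. We have velocity v(t) = -12·t^5 + 15·t^4 - 4·t^3 - 15·t^2 + 6·t - 2. Substituting t = 1: v(1) = -12.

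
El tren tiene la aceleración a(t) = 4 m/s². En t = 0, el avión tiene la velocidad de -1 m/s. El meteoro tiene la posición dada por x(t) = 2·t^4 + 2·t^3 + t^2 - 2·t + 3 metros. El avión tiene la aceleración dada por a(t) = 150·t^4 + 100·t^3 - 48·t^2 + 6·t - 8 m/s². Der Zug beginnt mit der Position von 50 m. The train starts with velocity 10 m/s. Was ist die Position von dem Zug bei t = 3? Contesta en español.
Debemos encontrar la integral de nuestra ecuación de la aceleración a(t) = 4 2 veces. Integrando la aceleración y usando la condición inicial v(0) = 10, obtenemos v(t) = 4·t + 10. Tomando ∫v(t)dt y aplicando x(0) = 50, encontramos x(t) = 2·t^2 + 10·t + 50. De la ecuación de la posición x(t) = 2·t^2 + 10·t + 50, sustituimos t = 3 para obtener x = 98.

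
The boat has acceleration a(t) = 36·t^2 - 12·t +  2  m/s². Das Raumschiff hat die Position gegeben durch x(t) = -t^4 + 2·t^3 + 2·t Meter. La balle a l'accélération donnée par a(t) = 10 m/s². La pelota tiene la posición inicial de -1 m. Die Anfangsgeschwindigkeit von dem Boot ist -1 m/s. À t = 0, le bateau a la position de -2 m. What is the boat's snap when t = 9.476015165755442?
We must differentiate our acceleration equation a(t) = 36·t^2 - 12·t + 2 2 times. Taking d/dt of a(t), we find j(t) = 72·t - 12. Differentiating jerk, we get snap: s(t) = 72. We have snap s(t) = 72. Substituting t = 9.476015165755442: s(9.476015165755442) = 72.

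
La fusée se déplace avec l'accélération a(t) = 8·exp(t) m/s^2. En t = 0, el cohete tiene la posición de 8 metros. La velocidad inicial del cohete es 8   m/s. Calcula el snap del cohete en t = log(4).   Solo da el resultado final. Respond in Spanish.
La respuesta es 32.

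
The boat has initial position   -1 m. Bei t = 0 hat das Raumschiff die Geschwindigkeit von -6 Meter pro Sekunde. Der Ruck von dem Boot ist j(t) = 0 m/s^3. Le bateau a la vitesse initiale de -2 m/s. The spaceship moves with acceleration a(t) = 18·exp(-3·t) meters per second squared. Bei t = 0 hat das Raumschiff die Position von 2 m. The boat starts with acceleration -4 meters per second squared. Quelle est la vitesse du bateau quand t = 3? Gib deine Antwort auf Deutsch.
Ausgehend von dem Ruck j(t) = 0, nehmen wir 2 Integrale. Durch Integration von dem Ruck und Verwendung der Anfangsbedingung a(0) = -4, erhalten wir a(t) = -4. Die Stammfunktion von der Beschleunigung, mit v(0) = -2, ergibt die Geschwindigkeit: v(t) = -4·t - 2. Aus der Gleichung für die Geschwindigkeit v(t) = -4·t - 2, setzen wir t = 3 ein und erhalten v = -14.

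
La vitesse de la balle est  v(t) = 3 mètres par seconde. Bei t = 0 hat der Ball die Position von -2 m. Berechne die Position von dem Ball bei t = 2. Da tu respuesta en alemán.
Wir müssen unsere Gleichung für die Geschwindigkeit v(t) = 3 1-mal integrieren. Das Integral von der Geschwindigkeit, mit x(0) = -2, ergibt die Position: x(t) = 3·t - 2. Wir haben die Position x(t) = 3·t - 2. Durch Einsetzen von t = 2: x(2) = 4.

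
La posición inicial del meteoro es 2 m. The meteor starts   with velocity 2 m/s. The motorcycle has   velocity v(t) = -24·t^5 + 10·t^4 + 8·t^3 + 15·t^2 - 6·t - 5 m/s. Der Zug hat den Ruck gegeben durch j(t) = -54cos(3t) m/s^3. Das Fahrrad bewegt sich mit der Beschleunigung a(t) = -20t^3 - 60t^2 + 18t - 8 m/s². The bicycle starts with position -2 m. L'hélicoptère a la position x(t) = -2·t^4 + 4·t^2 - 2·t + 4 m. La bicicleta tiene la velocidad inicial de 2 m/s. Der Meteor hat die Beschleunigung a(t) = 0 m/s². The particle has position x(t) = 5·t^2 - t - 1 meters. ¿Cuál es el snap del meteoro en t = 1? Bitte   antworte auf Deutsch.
Ausgehend von der Beschleunigung a(t) = 0, nehmen wir 2 Ableitungen. Die Ableitung von der Beschleunigung ergibt den Ruck: j(t) = 0. Die Ableitung von dem Ruck ergibt den Snap: s(t) = 0. Mit s(t) = 0 und Einsetzen von t = 1, finden wir s = 0.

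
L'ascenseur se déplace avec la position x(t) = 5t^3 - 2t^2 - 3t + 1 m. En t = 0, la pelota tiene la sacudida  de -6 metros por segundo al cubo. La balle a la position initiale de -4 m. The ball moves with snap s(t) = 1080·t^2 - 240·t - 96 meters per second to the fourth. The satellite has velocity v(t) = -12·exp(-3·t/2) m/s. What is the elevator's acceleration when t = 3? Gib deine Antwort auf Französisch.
En partant de la position x(t) = 5·t^3 - 2·t^2 - 3·t + 1, nous prenons 2 dérivées. En prenant d/dt de x(t), nous trouvons v(t) = 15·t^2 - 4·t - 3. En prenant d/dt de v(t), nous trouvons a(t) = 30·t - 4. En utilisant a(t) = 30·t - 4 et en substituant t = 3, nous trouvons a = 86.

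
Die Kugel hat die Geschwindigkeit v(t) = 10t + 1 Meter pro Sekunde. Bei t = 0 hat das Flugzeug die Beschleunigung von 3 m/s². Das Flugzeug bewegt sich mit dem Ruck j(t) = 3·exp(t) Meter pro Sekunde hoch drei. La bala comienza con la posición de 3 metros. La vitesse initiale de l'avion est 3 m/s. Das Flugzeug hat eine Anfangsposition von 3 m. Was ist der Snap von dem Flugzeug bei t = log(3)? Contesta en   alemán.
Um dies zu lösen, müssen wir 1 Ableitung unserer Gleichung für den Ruck j(t) = 3·exp(t) nehmen. Mit d/dt von j(t) finden wir s(t) = 3·exp(t). Mit s(t) = 3·exp(t) und Einsetzen von t = log(3), finden wir s = 9.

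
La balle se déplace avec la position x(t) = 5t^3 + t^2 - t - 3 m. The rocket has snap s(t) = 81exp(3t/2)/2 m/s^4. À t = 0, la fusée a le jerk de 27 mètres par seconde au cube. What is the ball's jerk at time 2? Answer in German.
Ausgehend von der Position x(t) = 5·t^3 + t^2 - t - 3, nehmen wir 3 Ableitungen. Durch Ableiten von der Position erhalten wir die Geschwindigkeit: v(t) = 15·t^2 + 2·t - 1. Durch Ableiten von der Geschwindigkeit erhalten wir die Beschleunigung: a(t) = 30·t + 2. Durch Ableiten von der Beschleunigung erhalten wir den Ruck: j(t) = 30. Wir haben den Ruck j(t) = 30. Durch Einsetzen von t = 2: j(2) = 30.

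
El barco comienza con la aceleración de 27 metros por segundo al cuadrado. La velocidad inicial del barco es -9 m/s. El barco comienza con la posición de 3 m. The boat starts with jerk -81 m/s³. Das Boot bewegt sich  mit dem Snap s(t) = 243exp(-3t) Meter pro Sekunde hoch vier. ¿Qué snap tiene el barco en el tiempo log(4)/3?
Usando s(t) = 243·exp(-3·t) y sustituyendo t = log(4)/3, encontramos s = 243/4.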